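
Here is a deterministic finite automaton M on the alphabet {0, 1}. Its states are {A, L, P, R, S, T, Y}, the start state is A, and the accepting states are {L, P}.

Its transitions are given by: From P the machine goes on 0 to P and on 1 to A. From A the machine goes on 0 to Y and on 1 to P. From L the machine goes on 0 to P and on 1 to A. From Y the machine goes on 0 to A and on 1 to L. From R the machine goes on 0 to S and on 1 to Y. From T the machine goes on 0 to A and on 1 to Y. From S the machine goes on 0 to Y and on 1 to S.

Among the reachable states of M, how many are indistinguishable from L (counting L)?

States {R,S,T} cannot be reached from the start state, so discard them.
P0 = {L,P} | {A,Y}.
Stable partition: {L,P} | {A,Y} — 2 equivalence classes.
State L belongs to the block {L,P}, which has 2 states.

2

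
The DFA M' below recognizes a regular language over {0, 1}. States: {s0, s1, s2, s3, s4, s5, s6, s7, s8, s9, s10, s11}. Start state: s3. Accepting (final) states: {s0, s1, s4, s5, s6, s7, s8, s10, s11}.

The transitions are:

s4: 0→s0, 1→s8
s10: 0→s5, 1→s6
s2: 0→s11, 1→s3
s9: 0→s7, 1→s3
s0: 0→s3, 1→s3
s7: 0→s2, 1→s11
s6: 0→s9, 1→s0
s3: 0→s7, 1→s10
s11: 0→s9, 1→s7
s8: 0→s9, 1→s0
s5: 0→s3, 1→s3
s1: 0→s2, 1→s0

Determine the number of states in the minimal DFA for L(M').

Reachable states from the start: {s0,s2,s3,s5,s6,s7,s9,s10,s11}. Unreachable: {s1,s4,s8} — drop them.
Initial partition by acceptance: {s0,s5,s6,s7,s10,s11} | {s2,s3,s9}.
On input 0, block {s0,s5,s6,s7,s10,s11} splits into {s0,s5,s6,s7,s11} and {s10}.
On input 1, block {s0,s5,s6,s7,s11} splits into {s6,s7,s11} and {s0,s5}.
Refine {s6,s7,s11} on symbol 1: members go to different blocks, giving {s7,s11} and {s6}.
Split {s2,s3,s9} by δ(·,1) → {s2,s9} and {s3}.
The partition is now stable with 6 blocks: {s7,s11} | {s2,s9} | {s10} | {s0,s5} | {s6} | {s3}.

6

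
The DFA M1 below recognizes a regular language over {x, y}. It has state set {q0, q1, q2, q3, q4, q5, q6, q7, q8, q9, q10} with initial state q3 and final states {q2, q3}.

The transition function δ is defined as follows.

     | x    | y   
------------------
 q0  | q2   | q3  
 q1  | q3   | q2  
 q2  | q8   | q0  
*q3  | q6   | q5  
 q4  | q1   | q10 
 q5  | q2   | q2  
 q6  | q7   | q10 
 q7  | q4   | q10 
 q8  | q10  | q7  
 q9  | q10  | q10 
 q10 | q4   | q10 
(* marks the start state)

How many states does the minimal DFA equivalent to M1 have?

First remove the unreachable states {q9}; 10 states remain.
Initial partition by acceptance: {q2,q3} | {q0,q1,q4,q5,q6,q7,q8,q10}.
On input x, block {q0,q1,q4,q5,q6,q7,q8,q10} splits into {q4,q6,q7,q8,q10} and {q0,q1,q5}.
On input x, block {q4,q6,q7,q8,q10} splits into {q6,q7,q8,q10} and {q4}.
Refine {q6,q7,q8,q10} on symbol x: members go to different blocks, giving {q6,q8} and {q7,q10}.
No further refinement is possible. Final partition (5 blocks): {q2,q3} | {q6,q8} | {q0,q1,q5} | {q4} | {q7,q10}.

5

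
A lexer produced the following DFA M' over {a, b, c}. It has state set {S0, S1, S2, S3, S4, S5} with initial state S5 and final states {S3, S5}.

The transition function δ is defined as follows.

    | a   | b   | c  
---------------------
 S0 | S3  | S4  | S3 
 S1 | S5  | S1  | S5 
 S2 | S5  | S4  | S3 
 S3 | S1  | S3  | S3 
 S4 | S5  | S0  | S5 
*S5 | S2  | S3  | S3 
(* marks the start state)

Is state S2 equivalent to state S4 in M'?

Yes

All states are reachable from the start state.
Start with accepting vs non-accepting: {S3,S5} | {S0,S1,S2,S4}.
No further refinement is possible. Final partition (2 blocks): {S3,S5} | {S0,S1,S2,S4}.
S2 and S4 lie in the same block of the stable partition, so they are equivalent — no string distinguishes them.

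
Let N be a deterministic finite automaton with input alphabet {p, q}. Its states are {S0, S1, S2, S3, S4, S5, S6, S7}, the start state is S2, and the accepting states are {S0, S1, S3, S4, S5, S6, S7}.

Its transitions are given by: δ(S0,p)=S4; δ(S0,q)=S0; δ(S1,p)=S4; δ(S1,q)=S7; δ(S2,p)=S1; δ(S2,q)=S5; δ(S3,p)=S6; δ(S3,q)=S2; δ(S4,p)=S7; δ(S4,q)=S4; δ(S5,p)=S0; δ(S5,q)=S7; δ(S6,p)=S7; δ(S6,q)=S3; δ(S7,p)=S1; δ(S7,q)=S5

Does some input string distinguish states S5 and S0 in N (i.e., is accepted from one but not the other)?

States {S3,S6} cannot be reached from the start state, so discard them.
Start with accepting vs non-accepting: {S0,S1,S4,S5,S7} | {S2}.
The partition is now stable with 2 blocks: {S0,S1,S4,S5,S7} | {S2}.
S5 and S0 lie in the same block of the stable partition, so they are equivalent — no string distinguishes them.

No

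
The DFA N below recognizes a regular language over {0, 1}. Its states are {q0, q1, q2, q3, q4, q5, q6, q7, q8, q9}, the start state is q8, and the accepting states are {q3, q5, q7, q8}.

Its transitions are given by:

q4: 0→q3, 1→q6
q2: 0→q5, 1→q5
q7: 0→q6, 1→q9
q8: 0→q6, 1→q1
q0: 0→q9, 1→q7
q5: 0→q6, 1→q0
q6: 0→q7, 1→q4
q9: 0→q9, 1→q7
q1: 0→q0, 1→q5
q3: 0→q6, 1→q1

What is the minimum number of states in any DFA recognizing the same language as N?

3

States {q2} cannot be reached from the start state, so discard them.
Start with accepting vs non-accepting: {q3,q5,q7,q8} | {q0,q1,q4,q6,q9}.
Refine {q0,q1,q4,q6,q9} on symbol 0: members go to different blocks, giving {q0,q1,q9} and {q4,q6}.
The partition is now stable with 3 blocks: {q3,q5,q7,q8} | {q0,q1,q9} | {q4,q6}.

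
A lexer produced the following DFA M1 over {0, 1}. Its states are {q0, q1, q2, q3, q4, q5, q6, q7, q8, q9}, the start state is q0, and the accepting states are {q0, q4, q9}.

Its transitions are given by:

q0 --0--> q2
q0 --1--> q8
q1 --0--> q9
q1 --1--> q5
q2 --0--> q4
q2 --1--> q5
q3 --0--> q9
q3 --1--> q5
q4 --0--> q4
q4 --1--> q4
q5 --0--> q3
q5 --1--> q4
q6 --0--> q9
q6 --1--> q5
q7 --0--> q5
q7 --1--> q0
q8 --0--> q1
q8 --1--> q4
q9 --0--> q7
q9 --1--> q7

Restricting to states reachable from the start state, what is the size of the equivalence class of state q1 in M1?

First remove the unreachable states {q6}; 9 states remain.
P0 = {q0,q4,q9} | {q1,q2,q3,q5,q7,q8}.
Split {q0,q4,q9} by δ(·,0) → {q0,q9} and {q4}.
Refine {q1,q2,q3,q5,q7,q8} on symbol 0: members go to different blocks, giving {q5,q7,q8} and {q1,q3} and {q2}.
Refine {q0,q9} on symbol 0: members go to different blocks, giving {q0} and {q9}.
Refine {q5,q7,q8} on symbol 0: members go to different blocks, giving {q5,q8} and {q7}.
No further refinement is possible. Final partition (7 blocks): {q0} | {q5,q8} | {q4} | {q1,q3} | {q2} | {q9} | {q7}.
The equivalence class containing q1 is {q1,q3}, of size 2.

2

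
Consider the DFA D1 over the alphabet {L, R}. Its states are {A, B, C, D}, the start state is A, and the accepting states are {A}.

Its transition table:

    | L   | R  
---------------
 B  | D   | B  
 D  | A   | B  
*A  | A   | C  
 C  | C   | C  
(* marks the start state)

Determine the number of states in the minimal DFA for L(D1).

Reachable states from the start: {A,C}. Unreachable: {B,D} — drop them.
Initial partition by acceptance: {A} | {C}.
Stable partition: {A} | {C} — 2 equivalence classes.

2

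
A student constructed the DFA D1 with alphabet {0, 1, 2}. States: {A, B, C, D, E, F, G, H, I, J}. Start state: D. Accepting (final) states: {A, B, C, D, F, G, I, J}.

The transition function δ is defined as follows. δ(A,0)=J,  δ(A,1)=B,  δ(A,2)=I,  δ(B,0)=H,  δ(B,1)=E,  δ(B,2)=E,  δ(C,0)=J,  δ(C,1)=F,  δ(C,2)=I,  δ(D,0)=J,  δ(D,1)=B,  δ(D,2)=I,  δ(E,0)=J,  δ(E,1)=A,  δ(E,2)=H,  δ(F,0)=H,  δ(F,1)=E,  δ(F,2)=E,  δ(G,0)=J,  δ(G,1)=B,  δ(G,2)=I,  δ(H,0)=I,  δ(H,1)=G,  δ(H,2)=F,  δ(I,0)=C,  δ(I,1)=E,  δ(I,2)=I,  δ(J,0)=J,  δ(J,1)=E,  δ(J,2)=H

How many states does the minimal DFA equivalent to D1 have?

6

All states are reachable from the start state.
Start with accepting vs non-accepting: {A,B,C,D,F,G,I,J} | {E,H}.
Split {A,B,C,D,F,G,I,J} by δ(·,0) → {A,C,D,G,I,J} and {B,F}.
Refine {A,C,D,G,I,J} on symbol 1: members go to different blocks, giving {A,C,D,G} and {I,J}.
Refine {E,H} on symbol 2: members go to different blocks, giving {E} and {H}.
Split {I,J} by δ(·,0) → {I} and {J}.
No further refinement is possible. Final partition (6 blocks): {A,C,D,G} | {E} | {B,F} | {I} | {H} | {J}.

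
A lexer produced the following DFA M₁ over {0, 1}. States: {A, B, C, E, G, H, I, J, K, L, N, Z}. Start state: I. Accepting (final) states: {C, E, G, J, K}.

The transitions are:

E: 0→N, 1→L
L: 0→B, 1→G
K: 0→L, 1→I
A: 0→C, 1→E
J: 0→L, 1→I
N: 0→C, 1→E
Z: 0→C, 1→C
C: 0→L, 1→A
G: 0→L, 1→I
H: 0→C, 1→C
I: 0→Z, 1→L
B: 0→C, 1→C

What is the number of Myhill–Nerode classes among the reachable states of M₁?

7

Reachable states from the start: {A,B,C,E,G,I,L,N,Z}. Unreachable: {H,J,K} — drop them.
Start with accepting vs non-accepting: {C,E,G} | {A,B,I,L,N,Z}.
Refine {A,B,I,L,N,Z} on symbol 0: members go to different blocks, giving {A,B,N,Z} and {I,L}.
On input 0, block {C,E,G} splits into {C,G} and {E}.
Split {C,G} by δ(·,1) → {G} and {C}.
Split {A,B,N,Z} by δ(·,1) → {A,N} and {B,Z}.
On input 1, block {I,L} splits into {L} and {I}.
Stable partition: {G} | {A,N} | {L} | {E} | {C} | {B,Z} | {I} — 7 equivalence classes.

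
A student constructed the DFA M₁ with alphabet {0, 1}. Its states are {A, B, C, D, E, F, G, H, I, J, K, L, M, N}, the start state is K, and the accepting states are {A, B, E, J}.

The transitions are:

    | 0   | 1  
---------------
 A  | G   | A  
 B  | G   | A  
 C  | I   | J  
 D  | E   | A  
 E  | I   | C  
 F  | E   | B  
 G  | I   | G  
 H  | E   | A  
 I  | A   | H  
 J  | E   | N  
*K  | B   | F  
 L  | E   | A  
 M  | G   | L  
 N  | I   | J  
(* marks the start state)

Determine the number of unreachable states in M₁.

Starting at K and following transitions, the reachable set is {A, B, C, E, F, G, H, I, J, K, N}. That leaves D, L, M unreachable — 3 in total.

3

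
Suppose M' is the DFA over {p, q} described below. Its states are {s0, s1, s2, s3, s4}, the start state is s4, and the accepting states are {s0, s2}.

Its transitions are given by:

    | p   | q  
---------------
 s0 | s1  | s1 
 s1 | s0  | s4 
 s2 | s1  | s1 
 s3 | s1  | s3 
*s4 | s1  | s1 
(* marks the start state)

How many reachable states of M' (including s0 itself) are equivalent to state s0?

1

Reachable states from the start: {s0,s1,s4}. Unreachable: {s2,s3} — drop them.
Initial partition by acceptance: {s0} | {s1,s4}.
Split {s1,s4} by δ(·,p) → {s1} and {s4}.
No further refinement is possible. Final partition (3 blocks): {s0} | {s1} | {s4}.
State s0 belongs to the block {s0}, which has 1 states.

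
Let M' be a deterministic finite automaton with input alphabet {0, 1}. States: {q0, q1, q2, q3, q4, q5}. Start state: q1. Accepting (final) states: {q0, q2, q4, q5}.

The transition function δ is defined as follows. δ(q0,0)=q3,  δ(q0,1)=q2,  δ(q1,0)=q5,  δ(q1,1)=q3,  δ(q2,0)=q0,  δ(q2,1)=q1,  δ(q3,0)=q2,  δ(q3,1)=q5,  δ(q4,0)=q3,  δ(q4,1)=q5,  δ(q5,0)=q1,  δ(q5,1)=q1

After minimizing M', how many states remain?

States {q4} cannot be reached from the start state, so discard them.
P0 = {q0,q2,q5} | {q1,q3}.
On input 0, block {q0,q2,q5} splits into {q0,q5} and {q2}.
Split {q0,q5} by δ(·,1) → {q0} and {q5}.
On input 0, block {q1,q3} splits into {q1} and {q3}.
No further refinement is possible. Final partition (5 blocks): {q0} | {q1} | {q2} | {q5} | {q3}.

5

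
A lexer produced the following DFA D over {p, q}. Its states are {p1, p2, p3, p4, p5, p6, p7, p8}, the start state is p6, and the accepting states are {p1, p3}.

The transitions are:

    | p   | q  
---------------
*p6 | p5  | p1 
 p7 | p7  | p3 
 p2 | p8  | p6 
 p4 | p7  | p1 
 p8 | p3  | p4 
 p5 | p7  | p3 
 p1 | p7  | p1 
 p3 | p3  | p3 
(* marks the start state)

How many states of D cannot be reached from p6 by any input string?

BFS from p6 reaches {p1, p3, p5, p6, p7}; the 3 state(s) p2, p4, p8 are never visited.

3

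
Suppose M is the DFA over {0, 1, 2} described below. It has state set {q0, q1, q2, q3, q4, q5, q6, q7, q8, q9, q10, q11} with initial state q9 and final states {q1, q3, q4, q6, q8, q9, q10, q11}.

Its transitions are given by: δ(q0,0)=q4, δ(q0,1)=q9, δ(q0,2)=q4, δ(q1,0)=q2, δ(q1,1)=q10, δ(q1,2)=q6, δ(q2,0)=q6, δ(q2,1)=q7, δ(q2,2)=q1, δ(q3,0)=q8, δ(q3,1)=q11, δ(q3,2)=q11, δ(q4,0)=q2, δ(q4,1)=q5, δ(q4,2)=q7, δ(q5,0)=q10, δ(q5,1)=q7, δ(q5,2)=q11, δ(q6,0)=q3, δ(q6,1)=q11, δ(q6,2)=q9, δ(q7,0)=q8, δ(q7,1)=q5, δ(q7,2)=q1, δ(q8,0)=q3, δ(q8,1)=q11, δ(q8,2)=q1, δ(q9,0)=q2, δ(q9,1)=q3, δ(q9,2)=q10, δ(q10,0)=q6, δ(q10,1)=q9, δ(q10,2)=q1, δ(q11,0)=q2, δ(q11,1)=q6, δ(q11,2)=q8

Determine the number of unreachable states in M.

2

Starting at q9 and following transitions, the reachable set is {q1, q2, q3, q5, q6, q7, q8, q9, q10, q11}. That leaves q0, q4 unreachable — 2 in total.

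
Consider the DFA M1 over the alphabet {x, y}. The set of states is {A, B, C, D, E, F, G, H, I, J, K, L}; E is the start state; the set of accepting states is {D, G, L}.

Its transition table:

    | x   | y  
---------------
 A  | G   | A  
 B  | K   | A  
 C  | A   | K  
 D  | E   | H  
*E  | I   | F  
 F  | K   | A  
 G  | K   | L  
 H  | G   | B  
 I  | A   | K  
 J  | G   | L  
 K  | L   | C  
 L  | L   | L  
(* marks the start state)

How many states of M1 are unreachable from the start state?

4

BFS from E reaches {A, C, E, F, G, I, K, L}; the 4 state(s) B, D, H, J are never visited.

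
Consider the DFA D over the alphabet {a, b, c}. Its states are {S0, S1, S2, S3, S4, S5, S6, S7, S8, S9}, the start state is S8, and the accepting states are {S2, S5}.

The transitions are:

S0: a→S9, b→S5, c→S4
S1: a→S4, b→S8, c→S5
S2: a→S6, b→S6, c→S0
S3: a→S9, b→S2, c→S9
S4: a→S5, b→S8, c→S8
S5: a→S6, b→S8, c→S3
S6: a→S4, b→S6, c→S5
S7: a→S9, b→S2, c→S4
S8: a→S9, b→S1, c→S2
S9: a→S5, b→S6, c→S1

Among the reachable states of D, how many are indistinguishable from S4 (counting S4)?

2

States {S7} cannot be reached from the start state, so discard them.
Start with accepting vs non-accepting: {S2,S5} | {S0,S1,S3,S4,S6,S8,S9}.
Split {S0,S1,S3,S4,S6,S8,S9} by δ(·,a) → {S0,S1,S3,S6,S8} and {S4,S9}.
Split {S0,S1,S3,S6,S8} by δ(·,b) → {S1,S6,S8} and {S0,S3}.
The partition is now stable with 4 blocks: {S2,S5} | {S1,S6,S8} | {S4,S9} | {S0,S3}.
State S4 belongs to the block {S4,S9}, which has 2 states.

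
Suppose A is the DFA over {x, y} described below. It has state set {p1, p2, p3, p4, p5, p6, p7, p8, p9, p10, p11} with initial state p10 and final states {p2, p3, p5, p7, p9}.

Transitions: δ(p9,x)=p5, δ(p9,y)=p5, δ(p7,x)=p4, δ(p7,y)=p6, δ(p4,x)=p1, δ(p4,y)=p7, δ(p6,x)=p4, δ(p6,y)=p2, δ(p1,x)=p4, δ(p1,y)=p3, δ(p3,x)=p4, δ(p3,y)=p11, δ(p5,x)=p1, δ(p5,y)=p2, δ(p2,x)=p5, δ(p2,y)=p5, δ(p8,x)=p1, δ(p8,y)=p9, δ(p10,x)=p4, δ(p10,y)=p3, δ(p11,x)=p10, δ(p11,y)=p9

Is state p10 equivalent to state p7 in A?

First remove the unreachable states {p8}; 10 states remain.
Initial partition by acceptance: {p2,p3,p5,p7,p9} | {p1,p4,p6,p10,p11}.
On input x, block {p2,p3,p5,p7,p9} splits into {p3,p5,p7} and {p2,p9}.
Split {p3,p5,p7} by δ(·,y) → {p3,p7} and {p5}.
Refine {p1,p4,p6,p10,p11} on symbol y: members go to different blocks, giving {p1,p4,p10} and {p6,p11}.
No further refinement is possible. Final partition (5 blocks): {p3,p7} | {p1,p4,p10} | {p2,p9} | {p5} | {p6,p11}.
p10 and p7 end up in different blocks, so they are distinguishable. For instance, the string 'ε' is accepted from only p7.

No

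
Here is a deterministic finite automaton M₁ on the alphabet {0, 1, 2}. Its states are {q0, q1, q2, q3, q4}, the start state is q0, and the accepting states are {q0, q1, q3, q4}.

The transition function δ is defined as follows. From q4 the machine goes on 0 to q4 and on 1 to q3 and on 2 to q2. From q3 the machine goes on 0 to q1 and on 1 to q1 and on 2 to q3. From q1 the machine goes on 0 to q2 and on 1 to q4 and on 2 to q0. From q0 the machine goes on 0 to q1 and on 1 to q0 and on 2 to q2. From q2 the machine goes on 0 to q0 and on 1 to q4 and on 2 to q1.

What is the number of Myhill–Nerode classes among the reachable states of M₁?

5

Every state is reachable, so we keep all 5.
Initial partition by acceptance: {q0,q1,q3,q4} | {q2}.
Split {q0,q1,q3,q4} by δ(·,0) → {q0,q3,q4} and {q1}.
Refine {q0,q3,q4} on symbol 0: members go to different blocks, giving {q0,q3} and {q4}.
On input 1, block {q0,q3} splits into {q0} and {q3}.
Stable partition: {q0} | {q2} | {q1} | {q4} | {q3} — 5 equivalence classes.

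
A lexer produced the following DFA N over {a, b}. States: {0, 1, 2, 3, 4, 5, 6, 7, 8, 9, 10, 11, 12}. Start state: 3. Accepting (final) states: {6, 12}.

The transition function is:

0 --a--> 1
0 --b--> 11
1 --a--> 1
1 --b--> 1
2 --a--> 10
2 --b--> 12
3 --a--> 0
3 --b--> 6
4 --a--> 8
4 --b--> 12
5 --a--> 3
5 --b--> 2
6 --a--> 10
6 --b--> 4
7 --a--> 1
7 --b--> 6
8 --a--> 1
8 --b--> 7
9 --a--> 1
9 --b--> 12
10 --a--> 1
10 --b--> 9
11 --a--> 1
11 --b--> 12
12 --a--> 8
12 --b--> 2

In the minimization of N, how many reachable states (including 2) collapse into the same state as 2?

States {5} cannot be reached from the start state, so discard them.
Initial partition by acceptance: {6,12} | {0,1,2,3,4,7,8,9,10,11}.
Split {0,1,2,3,4,7,8,9,10,11} by δ(·,b) → {2,3,4,7,9,11} and {0,1,8,10}.
On input b, block {0,1,8,10} splits into {0,8,10} and {1}.
Split {2,3,4,7,9,11} by δ(·,a) → {2,3,4} and {7,9,11}.
The partition is now stable with 5 blocks: {6,12} | {2,3,4} | {0,8,10} | {1} | {7,9,11}.
State 2 belongs to the block {2,3,4}, which has 3 states.

3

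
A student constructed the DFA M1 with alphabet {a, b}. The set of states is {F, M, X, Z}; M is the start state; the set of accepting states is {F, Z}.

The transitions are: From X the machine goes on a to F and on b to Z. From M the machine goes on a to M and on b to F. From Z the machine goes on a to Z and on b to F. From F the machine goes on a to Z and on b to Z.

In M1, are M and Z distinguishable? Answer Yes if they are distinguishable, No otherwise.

Yes

Reachable states from the start: {F,M,Z}. Unreachable: {X} — drop them.
P0 = {F,Z} | {M}.
The partition is now stable with 2 blocks: {F,Z} | {M}.
M and Z end up in different blocks, so they are distinguishable. For instance, the string 'ε' is accepted from only Z.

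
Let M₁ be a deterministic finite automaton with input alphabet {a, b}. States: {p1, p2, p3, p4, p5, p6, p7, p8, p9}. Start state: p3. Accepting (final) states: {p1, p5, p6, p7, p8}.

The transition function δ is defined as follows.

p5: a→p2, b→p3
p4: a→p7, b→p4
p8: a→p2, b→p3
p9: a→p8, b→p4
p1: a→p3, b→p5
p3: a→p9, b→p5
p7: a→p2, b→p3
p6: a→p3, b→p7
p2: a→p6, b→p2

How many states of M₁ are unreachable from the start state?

BFS from p3 reaches {p2, p3, p4, p5, p6, p7, p8, p9}; the 1 state(s) p1 are never visited.

1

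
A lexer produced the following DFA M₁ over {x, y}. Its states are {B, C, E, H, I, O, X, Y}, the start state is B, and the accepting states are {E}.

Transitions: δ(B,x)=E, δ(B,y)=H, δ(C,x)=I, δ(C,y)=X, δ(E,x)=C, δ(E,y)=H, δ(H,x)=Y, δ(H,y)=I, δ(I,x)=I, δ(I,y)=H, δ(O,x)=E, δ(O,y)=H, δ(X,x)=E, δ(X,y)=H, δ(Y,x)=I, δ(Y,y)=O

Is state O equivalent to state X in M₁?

Yes

Start with accepting vs non-accepting: {E} | {B,C,H,I,O,X,Y}.
On input x, block {B,C,H,I,O,X,Y} splits into {C,H,I,Y} and {B,O,X}.
Split {C,H,I,Y} by δ(·,y) → {H,I} and {C,Y}.
Refine {H,I} on symbol x: members go to different blocks, giving {I} and {H}.
No further refinement is possible. Final partition (5 blocks): {E} | {I} | {B,O,X} | {C,Y} | {H}.
O and X lie in the same block of the stable partition, so they are equivalent — no string distinguishes them.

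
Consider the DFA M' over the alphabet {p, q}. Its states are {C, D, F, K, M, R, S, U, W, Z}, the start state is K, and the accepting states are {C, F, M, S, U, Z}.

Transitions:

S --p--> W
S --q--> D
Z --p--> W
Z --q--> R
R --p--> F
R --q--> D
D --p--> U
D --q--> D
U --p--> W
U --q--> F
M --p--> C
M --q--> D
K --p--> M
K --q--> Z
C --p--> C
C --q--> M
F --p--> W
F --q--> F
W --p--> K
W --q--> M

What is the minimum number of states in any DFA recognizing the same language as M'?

7

States {S} cannot be reached from the start state, so discard them.
P0 = {C,F,M,U,Z} | {D,K,R,W}.
On input p, block {C,F,M,U,Z} splits into {F,U,Z} and {C,M}.
Split {F,U,Z} by δ(·,q) → {F,U} and {Z}.
Split {D,K,R,W} by δ(·,p) → {D,R} and {W} and {K}.
Split {C,M} by δ(·,q) → {C} and {M}.
The partition is now stable with 7 blocks: {F,U} | {D,R} | {C} | {Z} | {W} | {K} | {M}.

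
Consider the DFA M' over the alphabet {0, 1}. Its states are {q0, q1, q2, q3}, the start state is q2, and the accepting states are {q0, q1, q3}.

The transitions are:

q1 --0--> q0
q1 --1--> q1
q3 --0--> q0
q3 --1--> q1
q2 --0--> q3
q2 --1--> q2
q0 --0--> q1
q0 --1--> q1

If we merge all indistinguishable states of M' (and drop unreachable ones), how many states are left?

Every state is reachable, so we keep all 4.
Initial partition by acceptance: {q0,q1,q3} | {q2}.
No further refinement is possible. Final partition (2 blocks): {q0,q1,q3} | {q2}.

2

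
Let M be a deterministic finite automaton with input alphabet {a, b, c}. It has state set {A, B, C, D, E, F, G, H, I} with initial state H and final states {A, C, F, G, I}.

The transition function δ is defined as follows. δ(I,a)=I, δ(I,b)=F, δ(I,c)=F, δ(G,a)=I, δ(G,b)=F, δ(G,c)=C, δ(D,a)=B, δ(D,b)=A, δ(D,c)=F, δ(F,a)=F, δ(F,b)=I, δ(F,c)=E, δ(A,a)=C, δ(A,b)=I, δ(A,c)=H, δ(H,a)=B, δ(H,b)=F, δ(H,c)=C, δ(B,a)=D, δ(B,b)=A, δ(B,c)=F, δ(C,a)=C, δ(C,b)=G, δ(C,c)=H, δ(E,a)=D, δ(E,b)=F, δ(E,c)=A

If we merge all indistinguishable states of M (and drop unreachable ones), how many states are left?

Every state is reachable, so we keep all 9.
P0 = {A,C,F,G,I} | {B,D,E,H}.
On input c, block {A,C,F,G,I} splits into {A,C,F} and {G,I}.
Stable partition: {A,C,F} | {B,D,E,H} | {G,I} — 3 equivalence classes.

3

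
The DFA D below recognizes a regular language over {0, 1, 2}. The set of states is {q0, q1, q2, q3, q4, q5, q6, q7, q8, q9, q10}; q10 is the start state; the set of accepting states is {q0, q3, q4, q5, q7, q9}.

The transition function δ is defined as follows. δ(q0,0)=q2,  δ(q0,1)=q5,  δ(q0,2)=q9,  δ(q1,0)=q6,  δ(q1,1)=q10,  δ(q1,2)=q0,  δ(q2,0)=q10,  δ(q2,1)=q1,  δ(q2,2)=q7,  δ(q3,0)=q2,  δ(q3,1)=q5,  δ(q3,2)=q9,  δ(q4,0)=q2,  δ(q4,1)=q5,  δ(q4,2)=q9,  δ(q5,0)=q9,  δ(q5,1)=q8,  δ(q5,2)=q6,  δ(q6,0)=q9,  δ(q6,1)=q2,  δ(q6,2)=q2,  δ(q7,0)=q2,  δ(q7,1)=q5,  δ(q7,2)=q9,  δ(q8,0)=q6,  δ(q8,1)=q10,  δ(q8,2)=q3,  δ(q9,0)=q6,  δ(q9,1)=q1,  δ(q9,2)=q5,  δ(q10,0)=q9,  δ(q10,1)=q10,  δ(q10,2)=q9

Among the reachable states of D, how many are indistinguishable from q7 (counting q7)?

3

First remove the unreachable states {q4}; 10 states remain.
P0 = {q0,q3,q5,q7,q9} | {q1,q2,q6,q8,q10}.
Refine {q0,q3,q5,q7,q9} on symbol 0: members go to different blocks, giving {q0,q3,q7,q9} and {q5}.
On input 1, block {q0,q3,q7,q9} splits into {q0,q3,q7} and {q9}.
Split {q1,q2,q6,q8,q10} by δ(·,0) → {q1,q2,q8} and {q6,q10}.
Refine {q1,q2,q8} on symbol 1: members go to different blocks, giving {q1,q8} and {q2}.
Split {q6,q10} by δ(·,1) → {q6} and {q10}.
Stable partition: {q0,q3,q7} | {q1,q8} | {q5} | {q9} | {q6} | {q2} | {q10} — 7 equivalence classes.
State q7 belongs to the block {q0,q3,q7}, which has 3 states.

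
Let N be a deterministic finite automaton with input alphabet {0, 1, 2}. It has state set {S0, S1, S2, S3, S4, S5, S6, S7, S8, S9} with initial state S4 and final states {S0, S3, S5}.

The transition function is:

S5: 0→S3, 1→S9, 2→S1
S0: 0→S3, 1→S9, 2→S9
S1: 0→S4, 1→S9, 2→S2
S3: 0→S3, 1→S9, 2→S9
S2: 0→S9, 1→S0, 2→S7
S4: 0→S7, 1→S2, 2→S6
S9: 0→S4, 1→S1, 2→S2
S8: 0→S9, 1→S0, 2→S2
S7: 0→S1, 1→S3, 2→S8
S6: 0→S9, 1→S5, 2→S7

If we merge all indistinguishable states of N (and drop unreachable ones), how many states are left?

4

All states are reachable from the start state.
Start with accepting vs non-accepting: {S0,S3,S5} | {S1,S2,S4,S6,S7,S8,S9}.
On input 1, block {S1,S2,S4,S6,S7,S8,S9} splits into {S2,S6,S7,S8} and {S1,S4,S9}.
On input 0, block {S1,S4,S9} splits into {S1,S9} and {S4}.
No further refinement is possible. Final partition (4 blocks): {S0,S3,S5} | {S2,S6,S7,S8} | {S1,S9} | {S4}.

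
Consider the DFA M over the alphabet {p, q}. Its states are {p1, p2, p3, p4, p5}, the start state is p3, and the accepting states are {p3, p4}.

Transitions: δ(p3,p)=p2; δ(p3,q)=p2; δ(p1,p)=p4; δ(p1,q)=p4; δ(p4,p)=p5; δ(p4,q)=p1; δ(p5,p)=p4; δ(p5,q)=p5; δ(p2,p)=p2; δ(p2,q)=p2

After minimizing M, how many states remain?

2

Reachable states from the start: {p2,p3}. Unreachable: {p1,p4,p5} — drop them.
Initial partition by acceptance: {p3} | {p2}.
The partition is now stable with 2 blocks: {p3} | {p2}.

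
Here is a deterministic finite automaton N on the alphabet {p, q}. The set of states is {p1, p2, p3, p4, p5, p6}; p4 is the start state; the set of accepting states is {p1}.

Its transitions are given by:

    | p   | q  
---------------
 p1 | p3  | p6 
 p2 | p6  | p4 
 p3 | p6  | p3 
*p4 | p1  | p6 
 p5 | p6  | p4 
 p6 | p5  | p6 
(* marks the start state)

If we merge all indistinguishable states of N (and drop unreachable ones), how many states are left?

States {p2} cannot be reached from the start state, so discard them.
P0 = {p1} | {p3,p4,p5,p6}.
On input p, block {p3,p4,p5,p6} splits into {p3,p5,p6} and {p4}.
Split {p3,p5,p6} by δ(·,q) → {p3,p6} and {p5}.
Split {p3,p6} by δ(·,p) → {p3} and {p6}.
Stable partition: {p1} | {p3} | {p4} | {p5} | {p6} — 5 equivalence classes.

5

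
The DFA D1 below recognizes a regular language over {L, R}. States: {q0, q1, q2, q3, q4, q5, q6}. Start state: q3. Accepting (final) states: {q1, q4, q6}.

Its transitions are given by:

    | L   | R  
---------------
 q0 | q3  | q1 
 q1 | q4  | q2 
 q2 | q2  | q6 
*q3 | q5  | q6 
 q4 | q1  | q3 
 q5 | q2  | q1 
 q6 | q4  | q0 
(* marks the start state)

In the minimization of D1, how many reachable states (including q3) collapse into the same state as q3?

4

Initial partition by acceptance: {q1,q4,q6} | {q0,q2,q3,q5}.
Stable partition: {q1,q4,q6} | {q0,q2,q3,q5} — 2 equivalence classes.
State q3 belongs to the block {q0,q2,q3,q5}, which has 4 states.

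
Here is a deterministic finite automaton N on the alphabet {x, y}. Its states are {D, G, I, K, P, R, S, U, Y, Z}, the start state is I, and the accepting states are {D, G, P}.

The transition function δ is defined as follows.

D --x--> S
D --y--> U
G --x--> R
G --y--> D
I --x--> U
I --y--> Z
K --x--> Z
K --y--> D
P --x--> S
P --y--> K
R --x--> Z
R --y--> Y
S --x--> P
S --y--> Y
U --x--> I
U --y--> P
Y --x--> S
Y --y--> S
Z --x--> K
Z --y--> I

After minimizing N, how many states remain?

First remove the unreachable states {G,R}; 8 states remain.
P0 = {D,P} | {I,K,S,U,Y,Z}.
Split {I,K,S,U,Y,Z} by δ(·,x) → {I,K,U,Y,Z} and {S}.
Split {I,K,U,Y,Z} by δ(·,x) → {I,K,U,Z} and {Y}.
Refine {I,K,U,Z} on symbol y: members go to different blocks, giving {I,Z} and {K,U}.
No further refinement is possible. Final partition (5 blocks): {D,P} | {I,Z} | {S} | {Y} | {K,U}.

5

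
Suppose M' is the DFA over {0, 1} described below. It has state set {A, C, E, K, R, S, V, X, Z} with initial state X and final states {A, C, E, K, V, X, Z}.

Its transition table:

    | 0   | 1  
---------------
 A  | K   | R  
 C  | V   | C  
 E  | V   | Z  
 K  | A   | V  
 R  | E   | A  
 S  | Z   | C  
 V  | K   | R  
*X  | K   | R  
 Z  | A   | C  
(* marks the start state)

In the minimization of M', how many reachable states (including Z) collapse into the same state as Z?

States {S} cannot be reached from the start state, so discard them.
Initial partition by acceptance: {A,C,E,K,V,X,Z} | {R}.
Refine {A,C,E,K,V,X,Z} on symbol 1: members go to different blocks, giving {C,E,K,Z} and {A,V,X}.
On input 1, block {C,E,K,Z} splits into {C,E,Z} and {K}.
The partition is now stable with 4 blocks: {C,E,Z} | {R} | {A,V,X} | {K}.
State Z belongs to the block {C,E,Z}, which has 3 states.

3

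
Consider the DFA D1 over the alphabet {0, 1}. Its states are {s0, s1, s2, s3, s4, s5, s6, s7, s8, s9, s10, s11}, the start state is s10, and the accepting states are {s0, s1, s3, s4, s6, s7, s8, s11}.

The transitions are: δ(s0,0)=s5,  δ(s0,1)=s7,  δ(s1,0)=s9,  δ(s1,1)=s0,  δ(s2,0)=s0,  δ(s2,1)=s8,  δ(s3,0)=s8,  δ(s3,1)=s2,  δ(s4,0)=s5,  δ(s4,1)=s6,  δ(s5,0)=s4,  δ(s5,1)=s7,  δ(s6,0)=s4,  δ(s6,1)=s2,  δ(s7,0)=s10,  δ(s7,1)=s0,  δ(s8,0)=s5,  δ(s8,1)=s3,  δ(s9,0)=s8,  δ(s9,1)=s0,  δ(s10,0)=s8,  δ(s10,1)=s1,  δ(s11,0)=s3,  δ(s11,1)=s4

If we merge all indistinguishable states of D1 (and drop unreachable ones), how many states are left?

States {s11} cannot be reached from the start state, so discard them.
P0 = {s0,s1,s3,s4,s6,s7,s8} | {s2,s5,s9,s10}.
Split {s0,s1,s3,s4,s6,s7,s8} by δ(·,0) → {s0,s1,s4,s7,s8} and {s3,s6}.
Refine {s0,s1,s4,s7,s8} on symbol 1: members go to different blocks, giving {s0,s1,s7} and {s4,s8}.
Refine {s2,s5,s9,s10} on symbol 0: members go to different blocks, giving {s5,s9,s10} and {s2}.
Stable partition: {s0,s1,s7} | {s5,s9,s10} | {s3,s6} | {s4,s8} | {s2} — 5 equivalence classes.

5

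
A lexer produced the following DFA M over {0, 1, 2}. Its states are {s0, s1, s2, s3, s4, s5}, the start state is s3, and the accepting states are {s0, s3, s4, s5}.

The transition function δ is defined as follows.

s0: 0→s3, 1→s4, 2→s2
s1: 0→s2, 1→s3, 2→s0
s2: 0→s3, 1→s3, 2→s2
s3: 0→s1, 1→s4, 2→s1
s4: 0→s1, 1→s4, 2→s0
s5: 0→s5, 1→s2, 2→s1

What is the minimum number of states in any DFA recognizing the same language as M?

States {s5} cannot be reached from the start state, so discard them.
P0 = {s0,s3,s4} | {s1,s2}.
Split {s0,s3,s4} by δ(·,0) → {s3,s4} and {s0}.
Split {s3,s4} by δ(·,2) → {s3} and {s4}.
Split {s1,s2} by δ(·,0) → {s1} and {s2}.
No further refinement is possible. Final partition (5 blocks): {s3} | {s1} | {s0} | {s4} | {s2}.

5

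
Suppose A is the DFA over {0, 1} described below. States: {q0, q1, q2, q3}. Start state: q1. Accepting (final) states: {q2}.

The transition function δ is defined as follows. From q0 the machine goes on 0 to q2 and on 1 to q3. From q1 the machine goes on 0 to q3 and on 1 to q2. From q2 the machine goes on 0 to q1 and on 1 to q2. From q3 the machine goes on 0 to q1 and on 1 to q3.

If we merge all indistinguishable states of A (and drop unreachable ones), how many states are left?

3

First remove the unreachable states {q0}; 3 states remain.
Start with accepting vs non-accepting: {q2} | {q1,q3}.
On input 1, block {q1,q3} splits into {q1} and {q3}.
No further refinement is possible. Final partition (3 blocks): {q2} | {q1} | {q3}.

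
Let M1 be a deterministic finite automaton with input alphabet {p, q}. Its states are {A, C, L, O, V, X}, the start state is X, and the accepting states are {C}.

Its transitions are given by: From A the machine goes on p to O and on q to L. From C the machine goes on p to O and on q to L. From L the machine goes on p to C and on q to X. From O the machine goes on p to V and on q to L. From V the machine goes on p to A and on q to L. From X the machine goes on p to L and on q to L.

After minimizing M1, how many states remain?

Every state is reachable, so we keep all 6.
P0 = {C} | {A,L,O,V,X}.
On input p, block {A,L,O,V,X} splits into {A,O,V,X} and {L}.
On input p, block {A,O,V,X} splits into {A,O,V} and {X}.
Stable partition: {C} | {A,O,V} | {L} | {X} — 4 equivalence classes.

4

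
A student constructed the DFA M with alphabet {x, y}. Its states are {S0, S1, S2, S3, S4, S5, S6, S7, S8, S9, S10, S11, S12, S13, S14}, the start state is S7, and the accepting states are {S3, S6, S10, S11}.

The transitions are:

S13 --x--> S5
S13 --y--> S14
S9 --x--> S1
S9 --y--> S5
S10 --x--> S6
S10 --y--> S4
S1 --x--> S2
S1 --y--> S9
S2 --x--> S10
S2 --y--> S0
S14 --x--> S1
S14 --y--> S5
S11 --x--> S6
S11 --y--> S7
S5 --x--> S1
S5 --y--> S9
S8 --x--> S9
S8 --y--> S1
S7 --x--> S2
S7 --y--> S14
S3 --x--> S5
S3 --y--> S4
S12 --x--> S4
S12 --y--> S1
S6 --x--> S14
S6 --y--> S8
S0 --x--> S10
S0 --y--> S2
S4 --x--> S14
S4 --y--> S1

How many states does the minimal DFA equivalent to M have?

Reachable states from the start: {S0,S1,S2,S4,S5,S6,S7,S8,S9,S10,S14}. Unreachable: {S3,S11,S12,S13} — drop them.
Initial partition by acceptance: {S6,S10} | {S0,S1,S2,S4,S5,S7,S8,S9,S14}.
Split {S6,S10} by δ(·,x) → {S6} and {S10}.
Split {S0,S1,S2,S4,S5,S7,S8,S9,S14} by δ(·,x) → {S1,S4,S5,S7,S8,S9,S14} and {S0,S2}.
Refine {S1,S4,S5,S7,S8,S9,S14} on symbol x: members go to different blocks, giving {S4,S5,S8,S9,S14} and {S1,S7}.
Refine {S4,S5,S8,S9,S14} on symbol x: members go to different blocks, giving {S5,S9,S14} and {S4,S8}.
The partition is now stable with 6 blocks: {S6} | {S5,S9,S14} | {S10} | {S0,S2} | {S1,S7} | {S4,S8}.

6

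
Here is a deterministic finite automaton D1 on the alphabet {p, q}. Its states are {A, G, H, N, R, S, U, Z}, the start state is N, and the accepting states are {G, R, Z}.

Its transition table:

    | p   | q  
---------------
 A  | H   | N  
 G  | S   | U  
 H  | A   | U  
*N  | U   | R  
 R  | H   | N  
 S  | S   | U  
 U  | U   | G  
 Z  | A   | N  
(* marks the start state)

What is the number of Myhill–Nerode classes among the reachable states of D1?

States {Z} cannot be reached from the start state, so discard them.
Initial partition by acceptance: {G,R} | {A,H,N,S,U}.
Refine {A,H,N,S,U} on symbol q: members go to different blocks, giving {A,H,S} and {N,U}.
No further refinement is possible. Final partition (3 blocks): {G,R} | {A,H,S} | {N,U}.

3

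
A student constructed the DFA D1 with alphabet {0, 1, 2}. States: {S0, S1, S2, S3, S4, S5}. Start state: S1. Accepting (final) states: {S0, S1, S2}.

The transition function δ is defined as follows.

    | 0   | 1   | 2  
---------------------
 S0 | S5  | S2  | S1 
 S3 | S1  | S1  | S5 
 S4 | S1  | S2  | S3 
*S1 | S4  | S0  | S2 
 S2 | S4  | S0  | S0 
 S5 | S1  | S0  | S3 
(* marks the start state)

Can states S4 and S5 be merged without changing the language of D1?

Yes

P0 = {S0,S1,S2} | {S3,S4,S5}.
The partition is now stable with 2 blocks: {S0,S1,S2} | {S3,S4,S5}.
S4 and S5 lie in the same block of the stable partition, so they are equivalent — no string distinguishes them.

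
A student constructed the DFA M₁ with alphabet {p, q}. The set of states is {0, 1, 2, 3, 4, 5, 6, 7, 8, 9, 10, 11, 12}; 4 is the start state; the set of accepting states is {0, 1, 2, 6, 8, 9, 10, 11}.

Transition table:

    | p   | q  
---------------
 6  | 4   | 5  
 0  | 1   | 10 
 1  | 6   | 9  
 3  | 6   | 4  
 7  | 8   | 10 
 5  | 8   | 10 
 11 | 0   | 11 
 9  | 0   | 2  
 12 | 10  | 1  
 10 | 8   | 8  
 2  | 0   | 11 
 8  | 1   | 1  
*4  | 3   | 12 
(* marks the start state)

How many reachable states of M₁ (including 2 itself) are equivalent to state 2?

3

First remove the unreachable states {7}; 12 states remain.
P0 = {0,1,2,6,8,9,10,11} | {3,4,5,12}.
Refine {0,1,2,6,8,9,10,11} on symbol p: members go to different blocks, giving {0,1,2,8,9,10,11} and {6}.
On input p, block {0,1,2,8,9,10,11} splits into {0,2,8,9,10,11} and {1}.
Refine {0,2,8,9,10,11} on symbol p: members go to different blocks, giving {2,9,10,11} and {0,8}.
Refine {2,9,10,11} on symbol q: members go to different blocks, giving {2,9,11} and {10}.
Refine {3,4,5,12} on symbol p: members go to different blocks, giving {3} and {4} and {5} and {12}.
On input q, block {0,8} splits into {0} and {8}.
No further refinement is possible. Final partition (10 blocks): {2,9,11} | {3} | {6} | {1} | {0} | {10} | {4} | {5} | {12} | {8}.
The equivalence class containing 2 is {2,9,11}, of size 3.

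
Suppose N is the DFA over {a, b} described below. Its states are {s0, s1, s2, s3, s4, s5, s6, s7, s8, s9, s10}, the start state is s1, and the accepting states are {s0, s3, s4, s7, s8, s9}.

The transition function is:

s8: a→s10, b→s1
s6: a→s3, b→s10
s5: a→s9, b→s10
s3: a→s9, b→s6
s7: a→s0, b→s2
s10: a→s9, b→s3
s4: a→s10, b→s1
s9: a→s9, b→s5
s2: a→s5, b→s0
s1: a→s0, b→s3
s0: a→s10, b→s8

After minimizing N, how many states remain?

First remove the unreachable states {s2,s4,s7}; 8 states remain.
P0 = {s0,s3,s8,s9} | {s1,s5,s6,s10}.
On input a, block {s0,s3,s8,s9} splits into {s0,s8} and {s3,s9}.
Split {s0,s8} by δ(·,b) → {s0} and {s8}.
Split {s1,s5,s6,s10} by δ(·,a) → {s5,s6,s10} and {s1}.
Split {s5,s6,s10} by δ(·,b) → {s5,s6} and {s10}.
Stable partition: {s0} | {s5,s6} | {s3,s9} | {s8} | {s1} | {s10} — 6 equivalence classes.

6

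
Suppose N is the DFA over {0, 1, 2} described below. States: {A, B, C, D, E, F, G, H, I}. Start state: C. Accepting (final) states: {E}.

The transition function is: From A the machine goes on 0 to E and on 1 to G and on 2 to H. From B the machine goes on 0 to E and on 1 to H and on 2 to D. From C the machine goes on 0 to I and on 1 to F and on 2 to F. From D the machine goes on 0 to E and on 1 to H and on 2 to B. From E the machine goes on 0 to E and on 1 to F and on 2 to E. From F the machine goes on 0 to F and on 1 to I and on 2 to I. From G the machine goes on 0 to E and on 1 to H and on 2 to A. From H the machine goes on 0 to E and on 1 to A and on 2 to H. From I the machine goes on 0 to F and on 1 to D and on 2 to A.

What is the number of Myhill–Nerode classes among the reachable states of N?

5

Every state is reachable, so we keep all 9.
Initial partition by acceptance: {E} | {A,B,C,D,F,G,H,I}.
Refine {A,B,C,D,F,G,H,I} on symbol 0: members go to different blocks, giving {A,B,D,G,H} and {C,F,I}.
Split {C,F,I} by δ(·,1) → {C,F} and {I}.
On input 0, block {C,F} splits into {C} and {F}.
Stable partition: {E} | {A,B,D,G,H} | {C} | {I} | {F} — 5 equivalence classes.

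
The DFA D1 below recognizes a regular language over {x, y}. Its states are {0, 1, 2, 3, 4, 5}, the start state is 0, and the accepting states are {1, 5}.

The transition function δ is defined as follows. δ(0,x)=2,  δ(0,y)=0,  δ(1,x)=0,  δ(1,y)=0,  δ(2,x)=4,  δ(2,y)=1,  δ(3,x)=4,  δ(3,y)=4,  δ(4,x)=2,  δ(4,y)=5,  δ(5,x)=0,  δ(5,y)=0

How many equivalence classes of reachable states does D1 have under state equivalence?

3

States {3} cannot be reached from the start state, so discard them.
Initial partition by acceptance: {1,5} | {0,2,4}.
Refine {0,2,4} on symbol y: members go to different blocks, giving {2,4} and {0}.
No further refinement is possible. Final partition (3 blocks): {1,5} | {2,4} | {0}.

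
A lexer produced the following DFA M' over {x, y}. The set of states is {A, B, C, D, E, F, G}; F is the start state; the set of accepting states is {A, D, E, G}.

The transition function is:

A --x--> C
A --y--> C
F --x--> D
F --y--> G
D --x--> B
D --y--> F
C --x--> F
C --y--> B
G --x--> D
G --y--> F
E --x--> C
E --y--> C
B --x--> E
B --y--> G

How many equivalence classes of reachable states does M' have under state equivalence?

6

States {A} cannot be reached from the start state, so discard them.
Start with accepting vs non-accepting: {D,E,G} | {B,C,F}.
Split {D,E,G} by δ(·,x) → {D,E} and {G}.
On input x, block {B,C,F} splits into {B,F} and {C}.
Split {D,E} by δ(·,x) → {D} and {E}.
On input x, block {B,F} splits into {B} and {F}.
Stable partition: {D} | {B} | {G} | {C} | {E} | {F} — 6 equivalence classes.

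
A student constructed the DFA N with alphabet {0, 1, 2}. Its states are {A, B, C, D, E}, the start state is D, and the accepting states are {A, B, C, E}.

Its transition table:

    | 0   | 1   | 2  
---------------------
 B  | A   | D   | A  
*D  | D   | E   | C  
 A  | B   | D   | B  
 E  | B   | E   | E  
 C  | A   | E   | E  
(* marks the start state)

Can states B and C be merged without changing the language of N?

Initial partition by acceptance: {A,B,C,E} | {D}.
On input 1, block {A,B,C,E} splits into {A,B} and {C,E}.
The partition is now stable with 3 blocks: {A,B} | {D} | {C,E}.
B and C end up in different blocks, so they are distinguishable. For instance, the string '1' is accepted from only C.

No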